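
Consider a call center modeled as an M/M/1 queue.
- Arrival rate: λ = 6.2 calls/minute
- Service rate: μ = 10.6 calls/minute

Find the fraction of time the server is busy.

Server utilization: ρ = λ/μ
ρ = 6.2/10.6 = 0.5849
The server is busy 58.49% of the time.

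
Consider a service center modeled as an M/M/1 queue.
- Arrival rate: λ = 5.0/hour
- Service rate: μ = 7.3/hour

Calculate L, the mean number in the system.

ρ = λ/μ = 5.0/7.3 = 0.6849
For M/M/1: L = λ/(μ-λ)
L = 5.0/(7.3-5.0) = 5.0/2.30
L = 2.1739 customers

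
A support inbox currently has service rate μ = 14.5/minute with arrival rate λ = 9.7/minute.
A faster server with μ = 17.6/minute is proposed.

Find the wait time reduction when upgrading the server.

System 1: ρ₁ = 9.7/14.5 = 0.6690, W₁ = 1/(14.5-9.7) = 0.20833
System 2: ρ₂ = 9.7/17.6 = 0.5511, W₂ = 1/(17.6-9.7) = 0.12658
Improvement: (W₁-W₂)/W₁ = (0.20833-0.12658)/0.20833 = 39.24%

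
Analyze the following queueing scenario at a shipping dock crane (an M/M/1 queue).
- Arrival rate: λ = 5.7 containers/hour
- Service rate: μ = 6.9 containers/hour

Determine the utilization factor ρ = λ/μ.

Server utilization: ρ = λ/μ
ρ = 5.7/6.9 = 0.8261
The server is busy 82.61% of the time.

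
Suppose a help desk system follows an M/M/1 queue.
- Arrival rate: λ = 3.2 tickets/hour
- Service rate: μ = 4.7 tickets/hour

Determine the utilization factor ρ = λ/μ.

Server utilization: ρ = λ/μ
ρ = 3.2/4.7 = 0.6809
The server is busy 68.09% of the time.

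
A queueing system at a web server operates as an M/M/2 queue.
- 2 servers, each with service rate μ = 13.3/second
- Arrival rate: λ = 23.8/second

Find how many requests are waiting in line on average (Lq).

Traffic intensity: ρ = λ/(cμ) = 23.8/(2×13.3) = 0.8947
Since ρ = 0.8947 < 1, system is stable.
Offered load a = λ/μ = cρ = 23.8/13.3 = 1.7895
P₀ = [ Σₙ₌₀^1 aⁿ/n! + a^2/(2!(1-ρ)) ]⁻¹
Σ = a^0/0! + a^1/1! = 1.0000 + 1.7895 = 2.7895
a^2/(2!(1-ρ)) = 3.202216/(2 × 0.1052632) = 15.2105
P₀ = 1/(2.7895 + 15.2105) = 0.05556
Lq = P₀·a^2·ρ / (2!(1-ρ)²) = 0.055555556 × 3.2022161 × 0.89473684 / (2 × 0.011080332) = 7.1827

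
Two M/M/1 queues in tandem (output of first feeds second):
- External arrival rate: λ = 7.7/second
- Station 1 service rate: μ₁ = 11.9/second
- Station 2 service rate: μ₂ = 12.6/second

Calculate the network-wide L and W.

By Jackson's theorem, each station behaves as independent M/M/1.
Station 1: ρ₁ = 7.7/11.9 = 0.6471, L₁ = ρ₁/(1-ρ₁) = λ/(μ₁-λ) = 7.7/4.20 = 1.83333
Station 2: ρ₂ = 7.7/12.6 = 0.6111, L₂ = ρ₂/(1-ρ₂) = λ/(μ₂-λ) = 7.7/4.90 = 1.57143
Total: L = L₁ + L₂ = 1.83333 + 1.57143 = 3.4048
W = L/λ = 3.4048/7.7 = 0.4422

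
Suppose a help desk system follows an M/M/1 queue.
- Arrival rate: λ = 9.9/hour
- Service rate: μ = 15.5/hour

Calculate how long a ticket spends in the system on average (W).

First, compute utilization: ρ = λ/μ = 9.9/15.5 = 0.6387
For M/M/1: W = 1/(μ-λ)
W = 1/(15.5-9.9) = 1/5.60
W = 0.1786 hours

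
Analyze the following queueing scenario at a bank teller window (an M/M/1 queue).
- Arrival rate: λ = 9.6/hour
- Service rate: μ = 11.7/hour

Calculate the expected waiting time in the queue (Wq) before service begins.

First, compute utilization: ρ = λ/μ = 9.6/11.7 = 0.8205
For M/M/1: Wq = λ/(μ(μ-λ))
Wq = 9.6/(11.7 × (11.7-9.6))
Wq = 9.6/(11.7 × 2.10)
Wq = 0.3907 hours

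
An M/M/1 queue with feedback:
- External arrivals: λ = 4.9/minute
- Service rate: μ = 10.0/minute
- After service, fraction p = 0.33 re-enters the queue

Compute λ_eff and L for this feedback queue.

Effective arrival rate: λ_eff = λ/(1-p) = 4.9/(1-0.33) = 4.9/0.67 = 7.3134
ρ = λ_eff/μ = 7.3134/10.0 = 0.73134
L = ρ/(1-ρ) = 0.73134/(1-0.73134) = 2.7222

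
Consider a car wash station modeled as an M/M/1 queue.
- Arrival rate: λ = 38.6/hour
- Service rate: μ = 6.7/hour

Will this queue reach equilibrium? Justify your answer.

Stability requires ρ = λ/(cμ) < 1
ρ = 38.6/(1 × 6.7) = 38.6/6.70 = 5.7612
Since 5.7612 ≥ 1, the system is UNSTABLE.
Queue grows without bound. Need μ > λ = 38.6.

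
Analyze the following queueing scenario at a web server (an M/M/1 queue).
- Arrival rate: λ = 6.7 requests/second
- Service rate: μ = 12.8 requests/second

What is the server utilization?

Server utilization: ρ = λ/μ
ρ = 6.7/12.8 = 0.5234
The server is busy 52.34% of the time.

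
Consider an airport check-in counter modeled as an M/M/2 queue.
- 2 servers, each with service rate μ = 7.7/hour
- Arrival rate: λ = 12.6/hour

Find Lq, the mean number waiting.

Traffic intensity: ρ = λ/(cμ) = 12.6/(2×7.7) = 0.8182
Since ρ = 0.8182 < 1, system is stable.
Offered load a = λ/μ = cρ = 12.6/7.7 = 1.6364
P₀ = [ Σₙ₌₀^1 aⁿ/n! + a^2/(2!(1-ρ)) ]⁻¹
Σ = a^0/0! + a^1/1! = 1.0000 + 1.6364 = 2.6364
a^2/(2!(1-ρ)) = 2.6777/(2 × 0.18182) = 7.3636
P₀ = 1/(2.6364 + 7.3636) = 0.1000
Lq = P₀·a^2·ρ / (2!(1-ρ)²) = 0.10000 × 2.6777 × 0.81818 / (2 × 0.033058) = 3.3136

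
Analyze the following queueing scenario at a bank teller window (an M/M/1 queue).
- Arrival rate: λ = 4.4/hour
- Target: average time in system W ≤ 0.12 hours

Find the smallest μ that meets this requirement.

For M/M/1: W = 1/(μ-λ)
Need W ≤ 0.12, so 1/(μ-λ) ≤ 0.12
μ - λ ≥ 1/0.12 = 8.3333
μ ≥ 4.4 + 8.3333 = 12.7333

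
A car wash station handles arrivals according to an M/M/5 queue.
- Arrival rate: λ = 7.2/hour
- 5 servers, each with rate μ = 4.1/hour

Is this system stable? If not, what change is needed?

Stability requires ρ = λ/(cμ) < 1
ρ = 7.2/(5 × 4.1) = 7.2/20.50 = 0.3512
Since 0.3512 < 1, the system is STABLE.
The servers are busy 35.12% of the time.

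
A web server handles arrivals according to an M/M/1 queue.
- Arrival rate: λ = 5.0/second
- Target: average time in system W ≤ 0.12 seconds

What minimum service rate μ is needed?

For M/M/1: W = 1/(μ-λ)
Need W ≤ 0.12, so 1/(μ-λ) ≤ 0.12
μ - λ ≥ 1/0.12 = 8.3333
μ ≥ 5.0 + 8.3333 = 13.3333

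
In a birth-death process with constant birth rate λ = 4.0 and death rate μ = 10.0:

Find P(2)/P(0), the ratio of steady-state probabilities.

For constant rates: P(n)/P(0) = (λ/μ)^n
P(2)/P(0) = (4.0/10.0)^2 = 0.4000^2 = 0.1600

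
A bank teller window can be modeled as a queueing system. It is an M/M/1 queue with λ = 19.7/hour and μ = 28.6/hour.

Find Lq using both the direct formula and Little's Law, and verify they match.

Method 1 (direct): Lq = λ²/(μ(μ-λ)) = 388.09/(28.6 × 8.90) = 1.5247

Method 2 (Little's Law):
W = 1/(μ-λ) = 1/8.90 = 0.11236
Wq = W - 1/μ = 0.11236 - 0.034965 = 0.077395
Lq = λWq = 19.7 × 0.077395 = 1.5247 ✔ (matches Method 1)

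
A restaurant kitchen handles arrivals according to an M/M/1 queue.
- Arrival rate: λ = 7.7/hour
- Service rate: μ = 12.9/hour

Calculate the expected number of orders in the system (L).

ρ = λ/μ = 7.7/12.9 = 0.5969
For M/M/1: L = λ/(μ-λ)
L = 7.7/(12.9-7.7) = 7.7/5.20
L = 1.4808 orders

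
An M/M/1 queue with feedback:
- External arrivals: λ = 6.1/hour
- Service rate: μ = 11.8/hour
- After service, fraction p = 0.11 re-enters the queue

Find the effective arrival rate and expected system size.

Effective arrival rate: λ_eff = λ/(1-p) = 6.1/(1-0.11) = 6.1/0.89 = 6.8539
ρ = λ_eff/μ = 6.8539/11.8 = 0.58084
L = ρ/(1-ρ) = 0.58084/(1-0.58084) = 1.3857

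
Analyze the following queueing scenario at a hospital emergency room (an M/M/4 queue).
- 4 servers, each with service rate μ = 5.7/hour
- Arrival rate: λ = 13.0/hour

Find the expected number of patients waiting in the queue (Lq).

Traffic intensity: ρ = λ/(cμ) = 13.0/(4×5.7) = 0.5702
Since ρ = 0.5702 < 1, system is stable.
Offered load a = λ/μ = cρ = 13.0/5.7 = 2.2807
P₀ = [ Σₙ₌₀^3 aⁿ/n! + a^4/(4!(1-ρ)) ]⁻¹
Σ = a^0/0! + a^1/1! + a^2/2! + a^3/3! = 1.0000 + 2.2807 + 2.6008 + 1.9772 = 7.8587
a^4/(4!(1-ρ)) = 27.0566/(24 × 0.429825) = 2.6228
P₀ = 1/(7.8587 + 2.6228) = 0.09541
Lq = P₀·a^4·ρ / (4!(1-ρ)²) = 0.095406 × 27.0566 × 0.57018 / (24 × 0.18475) = 0.3319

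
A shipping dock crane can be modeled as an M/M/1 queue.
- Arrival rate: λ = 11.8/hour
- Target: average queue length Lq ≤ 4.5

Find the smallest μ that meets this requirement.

For M/M/1: Lq = λ²/(μ(μ-λ))
Need Lq ≤ 4.5, i.e. μ(μ-λ) ≥ λ²/4.5
μ² - 11.8μ - 139.24/4.5 ≥ 0  →  μ² - 11.8μ - 30.94222 ≥ 0
Quadratic formula (positive root): μ = [λ + √(λ² + 4×30.94222)]/2
Discriminant: 139.24 + 4×30.94222 = 263.0089, √263.0089 = 16.2175
μ ≥ (11.8 + 16.2175)/2 = 14.0088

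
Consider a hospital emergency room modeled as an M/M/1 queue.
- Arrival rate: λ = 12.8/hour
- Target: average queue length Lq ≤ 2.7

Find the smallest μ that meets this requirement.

For M/M/1: Lq = λ²/(μ(μ-λ))
Need Lq ≤ 2.7, i.e. μ(μ-λ) ≥ λ²/2.7
μ² - 12.8μ - 163.84/2.7 ≥ 0  →  μ² - 12.8μ - 60.68148 ≥ 0
Quadratic formula (positive root): μ = [λ + √(λ² + 4×60.68148)]/2
Discriminant: 163.84 + 4×60.68148 = 406.5659, √406.5659 = 20.1635
μ ≥ (12.8 + 20.1635)/2 = 16.4817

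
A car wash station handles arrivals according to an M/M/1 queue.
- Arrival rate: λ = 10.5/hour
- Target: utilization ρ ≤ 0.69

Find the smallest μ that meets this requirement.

ρ = λ/μ, so μ = λ/ρ
μ ≥ 10.5/0.69 = 15.2174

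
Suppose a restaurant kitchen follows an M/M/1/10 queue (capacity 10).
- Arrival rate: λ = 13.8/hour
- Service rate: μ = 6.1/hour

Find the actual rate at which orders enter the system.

ρ = λ/μ = 13.8/6.1 = 2.2623
P₀ = (1-ρ)/(1-ρ^(K+1)) = (1-2.2623)/(1-2.2623^11) = -1.2623/-7943.2362 = 0.0001589
P_K = P₀×ρ^K = 0.0001589 × 2.2623^10 = 0.0001589 × 3511.5751 = 0.5580
λ_eff = λ(1-P_K) = 13.8 × (1 - 0.55804) = 13.8 × 0.44196 = 6.0990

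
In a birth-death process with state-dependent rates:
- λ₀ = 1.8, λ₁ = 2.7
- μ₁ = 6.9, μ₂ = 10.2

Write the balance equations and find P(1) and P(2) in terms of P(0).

Balance equations:
State 0: λ₀P₀ = μ₁P₁ → P₁ = (λ₀/μ₁)P₀ = (1.8/6.9)P₀ = 0.2609P₀
State 1: P₂ = (λ₀λ₁)/(μ₁μ₂)P₀ = (1.8×2.7)/(6.9×10.2)P₀ = 0.06905P₀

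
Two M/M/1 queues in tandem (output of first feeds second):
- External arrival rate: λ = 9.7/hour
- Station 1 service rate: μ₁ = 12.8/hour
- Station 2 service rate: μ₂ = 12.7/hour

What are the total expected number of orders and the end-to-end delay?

By Jackson's theorem, each station behaves as independent M/M/1.
Station 1: ρ₁ = 9.7/12.8 = 0.7578, L₁ = ρ₁/(1-ρ₁) = λ/(μ₁-λ) = 9.7/3.10 = 3.12903
Station 2: ρ₂ = 9.7/12.7 = 0.7638, L₂ = ρ₂/(1-ρ₂) = λ/(μ₂-λ) = 9.7/3.00 = 3.23333
Total: L = L₁ + L₂ = 3.12903 + 3.23333 = 6.3624
W = L/λ = 6.3624/9.7 = 0.6559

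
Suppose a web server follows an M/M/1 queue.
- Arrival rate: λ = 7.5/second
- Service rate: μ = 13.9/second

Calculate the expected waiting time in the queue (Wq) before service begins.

First, compute utilization: ρ = λ/μ = 7.5/13.9 = 0.5396
For M/M/1: Wq = λ/(μ(μ-λ))
Wq = 7.5/(13.9 × (13.9-7.5))
Wq = 7.5/(13.9 × 6.40)
Wq = 0.08431 seconds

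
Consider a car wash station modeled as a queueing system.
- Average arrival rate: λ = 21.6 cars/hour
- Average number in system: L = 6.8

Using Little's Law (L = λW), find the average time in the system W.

Little's Law: L = λW, so W = L/λ
W = 6.8/21.6 = 0.3148 hours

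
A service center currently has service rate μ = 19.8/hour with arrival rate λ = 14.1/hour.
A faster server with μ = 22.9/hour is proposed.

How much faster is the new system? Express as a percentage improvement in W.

System 1: ρ₁ = 14.1/19.8 = 0.7121, W₁ = 1/(19.8-14.1) = 0.1754
System 2: ρ₂ = 14.1/22.9 = 0.6157, W₂ = 1/(22.9-14.1) = 0.1136
Improvement: (W₁-W₂)/W₁ = (0.1754-0.1136)/0.1754 = 35.23%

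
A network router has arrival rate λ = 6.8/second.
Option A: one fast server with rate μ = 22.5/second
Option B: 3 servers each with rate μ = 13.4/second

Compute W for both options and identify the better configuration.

Option A: single server μ = 22.5 (M/M/1)
  ρ_A = 6.8/22.5 = 0.3022
  W_A = 1/(μ-λ) = 1/(22.5-6.8) = 1/15.70 = 0.06369

Option B: 3 servers μ = 13.4 (M/M/3)
  ρ_B = λ/(cμ) = 6.8/(3×13.4) = 0.1692
  Offered load a = λ/μ = cρ = 6.8/13.4 = 0.5075
  P₀ = [ Σₙ₌₀^2 aⁿ/n! + a^3/(3!(1-ρ)) ]⁻¹
  Σ = a^0/0! + a^1/1! + a^2/2! = 1.0000 + 0.50746 + 0.12876 = 1.6362
  a^3/(3!(1-ρ)) = 0.13068/(6 × 0.83085) = 0.02621
  P₀ = 1/(1.6362 + 0.02621) = 0.6015
  Lq = P₀·a^3·ρ / (3!(1-ρ)²) = 0.60153 × 0.13068 × 0.16915 / (6 × 0.69030) = 0.003210
  Wq_B = Lq/λ = 0.003210/6.8 = 0.0004721
  W_B = Wq_B + 1/μ = 0.0004721 + 0.07463 = 0.07510

Since W_A = 0.06369 < W_B = 0.07510, Option A (single fast server) has the shorter time in system.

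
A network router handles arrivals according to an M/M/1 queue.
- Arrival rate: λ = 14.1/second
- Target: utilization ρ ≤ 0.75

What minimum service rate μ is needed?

ρ = λ/μ, so μ = λ/ρ
μ ≥ 14.1/0.75 = 18.8000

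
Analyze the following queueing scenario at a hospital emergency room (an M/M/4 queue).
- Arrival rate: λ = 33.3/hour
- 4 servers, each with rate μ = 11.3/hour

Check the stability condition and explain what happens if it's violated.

Stability requires ρ = λ/(cμ) < 1
ρ = 33.3/(4 × 11.3) = 33.3/45.20 = 0.7367
Since 0.7367 < 1, the system is STABLE.
The servers are busy 73.67% of the time.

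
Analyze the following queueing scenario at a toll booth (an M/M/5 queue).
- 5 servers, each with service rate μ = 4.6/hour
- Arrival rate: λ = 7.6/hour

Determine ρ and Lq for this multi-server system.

Traffic intensity: ρ = λ/(cμ) = 7.6/(5×4.6) = 0.3304
Since ρ = 0.3304 < 1, system is stable.
Offered load a = λ/μ = cρ = 7.6/4.6 = 1.6522
P₀ = [ Σₙ₌₀^4 aⁿ/n! + a^5/(5!(1-ρ)) ]⁻¹
Σ = a^0/0! + a^1/1! + a^2/2! + a^3/3! + a^4/4! = 1.0000 + 1.6522 + 1.3648 + 0.75165 + 0.31046 = 5.0791
a^5/(5!(1-ρ)) = 12.3106/(120 × 0.6696) = 0.1532
P₀ = 1/(5.0791 + 0.1532) = 0.1911
Lq = P₀·a^5·ρ / (5!(1-ρ)²) = 0.1911 × 12.3106 × 0.3304 / (120 × 0.4483) = 0.01445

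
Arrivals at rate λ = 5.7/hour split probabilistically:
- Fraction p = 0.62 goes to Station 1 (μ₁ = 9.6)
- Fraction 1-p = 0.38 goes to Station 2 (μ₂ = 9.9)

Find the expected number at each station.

Effective rates: λ₁ = 5.7×0.62 = 3.534, λ₂ = 5.7×0.38 = 2.166
Station 1: ρ₁ = 3.534/9.6 = 0.36813, L₁ = ρ₁/(1-ρ₁) = 0.36813/(1-0.36813) = 0.5826
Station 2: ρ₂ = 2.166/9.9 = 0.2188, L₂ = ρ₂/(1-ρ₂) = 0.2188/(1-0.2188) = 0.2801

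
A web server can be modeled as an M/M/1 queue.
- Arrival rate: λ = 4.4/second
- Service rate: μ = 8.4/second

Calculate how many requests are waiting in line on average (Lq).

ρ = λ/μ = 4.4/8.4 = 0.5238
For M/M/1: Lq = λ²/(μ(μ-λ))
Lq = 19.36/(8.4 × 4.00)
Lq = 0.5762 requests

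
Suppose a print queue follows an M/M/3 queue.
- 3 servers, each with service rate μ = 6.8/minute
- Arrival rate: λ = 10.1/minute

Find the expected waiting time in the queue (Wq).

Traffic intensity: ρ = λ/(cμ) = 10.1/(3×6.8) = 0.4951
Since ρ = 0.4951 < 1, system is stable.
Offered load a = λ/μ = cρ = 10.1/6.8 = 1.4853
P₀ = [ Σₙ₌₀^2 aⁿ/n! + a^3/(3!(1-ρ)) ]⁻¹
Σ = a^0/0! + a^1/1! + a^2/2! = 1.0000 + 1.4853 + 1.1030 = 3.5883
a^3/(3!(1-ρ)) = 3.2767/(6 × 0.5049) = 1.0816
P₀ = 1/(3.5883 + 1.0816) = 0.2141
Lq = P₀·a^3·ρ / (3!(1-ρ)²) = 0.2141 × 3.2767 × 0.4951 / (6 × 0.2549) = 0.2271
Wq = Lq/λ = 0.2271/10.1 = 0.02249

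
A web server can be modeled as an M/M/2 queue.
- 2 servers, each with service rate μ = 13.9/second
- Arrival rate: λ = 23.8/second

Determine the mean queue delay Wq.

Traffic intensity: ρ = λ/(cμ) = 23.8/(2×13.9) = 0.8561
Since ρ = 0.8561 < 1, system is stable.
Offered load a = λ/μ = cρ = 23.8/13.9 = 1.7122
P₀ = [ Σₙ₌₀^1 aⁿ/n! + a^2/(2!(1-ρ)) ]⁻¹
Σ = a^0/0! + a^1/1! = 1.0000 + 1.7122 = 2.7122
a^2/(2!(1-ρ)) = 2.93173/(2 × 0.143885) = 10.1878
P₀ = 1/(2.7122 + 10.1878) = 0.07752
Lq = P₀·a^2·ρ / (2!(1-ρ)²) = 0.0775194 × 2.93173 × 0.856115 / (2 × 0.0207029) = 4.6990
Wq = Lq/λ = 4.6990/23.8 = 0.1974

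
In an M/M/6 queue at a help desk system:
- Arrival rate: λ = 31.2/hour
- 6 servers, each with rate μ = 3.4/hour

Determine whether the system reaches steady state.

Stability requires ρ = λ/(cμ) < 1
ρ = 31.2/(6 × 3.4) = 31.2/20.40 = 1.5294
Since 1.5294 ≥ 1, the system is UNSTABLE.
Need c > λ/μ = 31.2/3.4 = 9.18.
Minimum servers needed: c = 10.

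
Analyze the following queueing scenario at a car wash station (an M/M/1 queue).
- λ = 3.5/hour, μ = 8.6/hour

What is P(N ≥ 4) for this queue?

ρ = λ/μ = 3.5/8.6 = 0.40698
P(N ≥ n) = ρⁿ
P(N ≥ 4) = 0.40698^4
P(N ≥ 4) = 0.02743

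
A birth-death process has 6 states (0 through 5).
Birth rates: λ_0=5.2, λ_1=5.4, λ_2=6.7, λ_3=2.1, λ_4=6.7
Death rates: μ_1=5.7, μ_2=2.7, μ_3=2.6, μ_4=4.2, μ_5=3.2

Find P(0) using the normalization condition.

Ratios P(n)/P(0) = (λ₀···λₙ₋₁)/(μ₁···μₙ):
P(1)/P(0) = (5.2)/(5.7) = 0.912281
P(2)/P(0) = (5.2×5.4)/(5.7×2.7) = 1.82456
P(3)/P(0) = (5.2×5.4×6.7)/(5.7×2.7×2.6) = 4.70175
P(4)/P(0) = (5.2×5.4×6.7×2.1)/(5.7×2.7×2.6×4.2) = 2.35088
P(5)/P(0) = (5.2×5.4×6.7×2.1×6.7)/(5.7×2.7×2.6×4.2×3.2) = 4.92215

Normalization: ∑ P(n) = 1
P(0) × (1.00000 + 0.912281 + 1.82456 + 4.70175 + 2.35088 + 4.92215) = 1
P(0) × 15.7116 = 1
P(0) = 1/15.7116 = 0.06365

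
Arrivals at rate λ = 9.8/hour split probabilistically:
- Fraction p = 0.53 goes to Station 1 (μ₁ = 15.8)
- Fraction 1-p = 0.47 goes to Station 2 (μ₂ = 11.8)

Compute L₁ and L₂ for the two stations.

Effective rates: λ₁ = 9.8×0.53 = 5.194, λ₂ = 9.8×0.47 = 4.606
Station 1: ρ₁ = 5.194/15.8 = 0.32873, L₁ = ρ₁/(1-ρ₁) = 0.32873/(1-0.32873) = 0.4897
Station 2: ρ₂ = 4.606/11.8 = 0.39034, L₂ = ρ₂/(1-ρ₂) = 0.39034/(1-0.39034) = 0.6403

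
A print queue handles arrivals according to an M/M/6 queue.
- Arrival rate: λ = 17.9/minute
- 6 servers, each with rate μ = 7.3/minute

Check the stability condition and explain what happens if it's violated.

Stability requires ρ = λ/(cμ) < 1
ρ = 17.9/(6 × 7.3) = 17.9/43.80 = 0.4087
Since 0.4087 < 1, the system is STABLE.
The servers are busy 40.87% of the time.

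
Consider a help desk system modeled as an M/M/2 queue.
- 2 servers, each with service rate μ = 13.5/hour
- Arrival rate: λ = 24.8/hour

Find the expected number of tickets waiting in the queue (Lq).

Traffic intensity: ρ = λ/(cμ) = 24.8/(2×13.5) = 0.9185
Since ρ = 0.9185 < 1, system is stable.
Offered load a = λ/μ = cρ = 24.8/13.5 = 1.8370
P₀ = [ Σₙ₌₀^1 aⁿ/n! + a^2/(2!(1-ρ)) ]⁻¹
Σ = a^0/0! + a^1/1! = 1.0000 + 1.8370 = 2.8370
a^2/(2!(1-ρ)) = 3.37471/(2 × 0.0814815) = 20.7084
P₀ = 1/(2.8370 + 20.7084) = 0.04247
Lq = P₀·a^2·ρ / (2!(1-ρ)²) = 0.042471 × 3.3747 × 0.91852 / (2 × 0.0066392) = 9.9145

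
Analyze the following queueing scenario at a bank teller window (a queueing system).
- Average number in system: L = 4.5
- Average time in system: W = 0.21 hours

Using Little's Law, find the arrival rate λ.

Little's Law: L = λW, so λ = L/W
λ = 4.5/0.21 = 21.4286 transactions/hour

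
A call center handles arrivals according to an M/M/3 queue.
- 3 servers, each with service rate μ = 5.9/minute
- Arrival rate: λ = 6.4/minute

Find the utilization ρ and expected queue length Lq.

Traffic intensity: ρ = λ/(cμ) = 6.4/(3×5.9) = 0.3616
Since ρ = 0.3616 < 1, system is stable.
Offered load a = λ/μ = cρ = 6.4/5.9 = 1.0847
P₀ = [ Σₙ₌₀^2 aⁿ/n! + a^3/(3!(1-ρ)) ]⁻¹
Σ = a^0/0! + a^1/1! + a^2/2! = 1.00000 + 1.08475 + 0.588337 = 2.6731
a^3/(3!(1-ρ)) = 1.2764/(6 × 0.6384) = 0.3332
P₀ = 1/(2.6731 + 0.3332) = 0.3326
Lq = P₀·a^3·ρ / (3!(1-ρ)²) = 0.33263 × 1.2764 × 0.36158 / (6 × 0.40758) = 0.06278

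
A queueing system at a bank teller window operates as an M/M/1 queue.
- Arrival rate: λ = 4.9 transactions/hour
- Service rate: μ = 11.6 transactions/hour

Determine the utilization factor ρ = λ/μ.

Server utilization: ρ = λ/μ
ρ = 4.9/11.6 = 0.4224
The server is busy 42.24% of the time.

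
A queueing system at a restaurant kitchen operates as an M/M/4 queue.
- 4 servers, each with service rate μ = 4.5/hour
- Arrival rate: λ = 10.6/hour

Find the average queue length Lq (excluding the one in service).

Traffic intensity: ρ = λ/(cμ) = 10.6/(4×4.5) = 0.5889
Since ρ = 0.5889 < 1, system is stable.
Offered load a = λ/μ = cρ = 10.6/4.5 = 2.3556
P₀ = [ Σₙ₌₀^3 aⁿ/n! + a^4/(4!(1-ρ)) ]⁻¹
Σ = a^0/0! + a^1/1! + a^2/2! + a^3/3! = 1.00000 + 2.35556 + 2.77432 + 2.17836 = 8.3082
a^4/(4!(1-ρ)) = 30.7874/(24 × 0.411111) = 3.1203
P₀ = 1/(8.3082 + 3.1203) = 0.08750
Lq = P₀·a^4·ρ / (4!(1-ρ)²) = 0.08750 × 30.7874 × 0.5889 / (24 × 0.1690) = 0.3911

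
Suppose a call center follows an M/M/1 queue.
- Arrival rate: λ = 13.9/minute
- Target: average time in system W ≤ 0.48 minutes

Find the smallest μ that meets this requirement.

For M/M/1: W = 1/(μ-λ)
Need W ≤ 0.48, so 1/(μ-λ) ≤ 0.48
μ - λ ≥ 1/0.48 = 2.0833
μ ≥ 13.9 + 2.0833 = 15.9833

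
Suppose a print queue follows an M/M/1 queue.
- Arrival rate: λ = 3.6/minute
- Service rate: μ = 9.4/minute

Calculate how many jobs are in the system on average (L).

ρ = λ/μ = 3.6/9.4 = 0.3830
For M/M/1: L = λ/(μ-λ)
L = 3.6/(9.4-3.6) = 3.6/5.80
L = 0.6207 jobs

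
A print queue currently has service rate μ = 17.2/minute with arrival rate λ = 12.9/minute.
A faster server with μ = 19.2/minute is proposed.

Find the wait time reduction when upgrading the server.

System 1: ρ₁ = 12.9/17.2 = 0.7500, W₁ = 1/(17.2-12.9) = 0.23256
System 2: ρ₂ = 12.9/19.2 = 0.6719, W₂ = 1/(19.2-12.9) = 0.15873
Improvement: (W₁-W₂)/W₁ = (0.23256-0.15873)/0.23256 = 31.75%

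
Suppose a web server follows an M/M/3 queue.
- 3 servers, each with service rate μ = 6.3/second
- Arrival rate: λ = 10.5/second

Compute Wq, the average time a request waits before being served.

Traffic intensity: ρ = λ/(cμ) = 10.5/(3×6.3) = 0.5556
Since ρ = 0.5556 < 1, system is stable.
Offered load a = λ/μ = cρ = 10.5/6.3 = 1.6667
P₀ = [ Σₙ₌₀^2 aⁿ/n! + a^3/(3!(1-ρ)) ]⁻¹
Σ = a^0/0! + a^1/1! + a^2/2! = 1.0000 + 1.6667 + 1.3889 = 4.0556
a^3/(3!(1-ρ)) = 4.6296/(6 × 0.44444) = 1.7361
P₀ = 1/(4.0556 + 1.7361) = 0.1727
Lq = P₀·a^3·ρ / (3!(1-ρ)²) = 0.17266 × 4.6296 × 0.55556 / (6 × 0.19753) = 0.3747
Wq = Lq/λ = 0.3747/10.5 = 0.03569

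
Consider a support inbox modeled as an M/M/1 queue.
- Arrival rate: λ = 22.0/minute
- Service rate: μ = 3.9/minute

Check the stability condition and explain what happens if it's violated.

Stability requires ρ = λ/(cμ) < 1
ρ = 22.0/(1 × 3.9) = 22.0/3.90 = 5.6410
Since 5.6410 ≥ 1, the system is UNSTABLE.
Queue grows without bound. Need μ > λ = 22.0.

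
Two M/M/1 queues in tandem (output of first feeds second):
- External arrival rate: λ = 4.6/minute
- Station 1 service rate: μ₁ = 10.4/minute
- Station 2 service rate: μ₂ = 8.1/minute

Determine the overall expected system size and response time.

By Jackson's theorem, each station behaves as independent M/M/1.
Station 1: ρ₁ = 4.6/10.4 = 0.4423, L₁ = ρ₁/(1-ρ₁) = λ/(μ₁-λ) = 4.6/5.80 = 0.7931
Station 2: ρ₂ = 4.6/8.1 = 0.5679, L₂ = ρ₂/(1-ρ₂) = λ/(μ₂-λ) = 4.6/3.50 = 1.3143
Total: L = L₁ + L₂ = 0.7931 + 1.3143 = 2.1074
W = L/λ = 2.1074/4.6 = 0.4581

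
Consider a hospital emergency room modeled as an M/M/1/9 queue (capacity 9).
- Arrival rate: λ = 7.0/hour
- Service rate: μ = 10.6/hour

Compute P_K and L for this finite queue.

ρ = λ/μ = 7.0/10.6 = 0.66038
P₀ = (1-ρ)/(1-ρ^(K+1)) = (1-0.66038)/(1-0.66038^10) = 0.3396/0.9842 = 0.3451
P_K = P₀×ρ^K = 0.34506 × 0.66038^9 = 0.34506 × 0.023886 = 0.008242
Blocking probability P_9 = 0.008242 (0.82%)
L = ρ[1 - (K+1)ρ^K + Kρ^(K+1)] / [(1-ρ)(1-ρ^(K+1))]
L = 0.66038 × (1 - 10×0.023886 + 9×0.015774) / ((1 - 0.66038) × (1 - 0.015774)) = 1.7842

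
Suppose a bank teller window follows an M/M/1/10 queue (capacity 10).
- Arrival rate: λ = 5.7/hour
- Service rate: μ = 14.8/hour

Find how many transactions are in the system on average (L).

ρ = λ/μ = 5.7/14.8 = 0.38514
P₀ = (1-ρ)/(1-ρ^(K+1)) = (1-0.38514)/(1-0.38514^11) = 0.6149/1.0000 = 0.6149
P_K = P₀×ρ^K = 0.61488 × 0.38514^10 = 0.61488 × 0.000071810 = 0.00004415
L = ρ[1 - (K+1)ρ^K + Kρ^(K+1)] / [(1-ρ)(1-ρ^(K+1))]
L = 0.38514 × (1 - 11×0.00007181 + 10×0.00002766) / ((1 - 0.38514) × (1 - 0.00002766)) = 0.6261 transactions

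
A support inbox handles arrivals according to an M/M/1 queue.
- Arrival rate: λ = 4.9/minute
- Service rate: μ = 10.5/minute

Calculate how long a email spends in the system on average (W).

First, compute utilization: ρ = λ/μ = 4.9/10.5 = 0.4667
For M/M/1: W = 1/(μ-λ)
W = 1/(10.5-4.9) = 1/5.60
W = 0.1786 minutes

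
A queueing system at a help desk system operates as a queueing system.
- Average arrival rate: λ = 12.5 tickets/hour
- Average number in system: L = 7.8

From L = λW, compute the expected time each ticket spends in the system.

Little's Law: L = λW, so W = L/λ
W = 7.8/12.5 = 0.6240 hours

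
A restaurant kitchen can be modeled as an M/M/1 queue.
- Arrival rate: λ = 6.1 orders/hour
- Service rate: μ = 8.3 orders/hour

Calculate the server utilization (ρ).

Server utilization: ρ = λ/μ
ρ = 6.1/8.3 = 0.7349
The server is busy 73.49% of the time.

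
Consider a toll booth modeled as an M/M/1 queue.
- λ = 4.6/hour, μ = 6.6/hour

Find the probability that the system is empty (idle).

ρ = λ/μ = 4.6/6.6 = 0.6970
P(0) = 1 - ρ = 1 - 0.6970 = 0.3030
The server is idle 30.30% of the time.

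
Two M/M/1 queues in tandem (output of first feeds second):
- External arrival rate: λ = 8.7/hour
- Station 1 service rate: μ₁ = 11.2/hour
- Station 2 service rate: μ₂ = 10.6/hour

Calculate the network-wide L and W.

By Jackson's theorem, each station behaves as independent M/M/1.
Station 1: ρ₁ = 8.7/11.2 = 0.7768, L₁ = ρ₁/(1-ρ₁) = λ/(μ₁-λ) = 8.7/2.50 = 3.4800
Station 2: ρ₂ = 8.7/10.6 = 0.8208, L₂ = ρ₂/(1-ρ₂) = λ/(μ₂-λ) = 8.7/1.90 = 4.5789
Total: L = L₁ + L₂ = 3.4800 + 4.5789 = 8.0589
W = L/λ = 8.0589/8.7 = 0.9263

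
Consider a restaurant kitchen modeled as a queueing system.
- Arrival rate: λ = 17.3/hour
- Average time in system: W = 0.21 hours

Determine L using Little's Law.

Little's Law: L = λW
L = 17.3 × 0.21 = 3.6330 orders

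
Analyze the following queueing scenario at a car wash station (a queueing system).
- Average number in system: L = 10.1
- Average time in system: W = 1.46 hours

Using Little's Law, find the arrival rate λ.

Little's Law: L = λW, so λ = L/W
λ = 10.1/1.46 = 6.9178 cars/hour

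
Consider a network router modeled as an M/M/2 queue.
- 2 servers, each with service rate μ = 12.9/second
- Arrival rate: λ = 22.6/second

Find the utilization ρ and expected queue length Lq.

Traffic intensity: ρ = λ/(cμ) = 22.6/(2×12.9) = 0.8760
Since ρ = 0.8760 < 1, system is stable.
Offered load a = λ/μ = cρ = 22.6/12.9 = 1.7519
P₀ = [ Σₙ₌₀^1 aⁿ/n! + a^2/(2!(1-ρ)) ]⁻¹
Σ = a^0/0! + a^1/1! = 1.0000 + 1.7519 = 2.7519
a^2/(2!(1-ρ)) = 3.06929/(2 × 0.124031) = 12.3731
P₀ = 1/(2.7519 + 12.3731) = 0.06612
Lq = P₀·a^2·ρ / (2!(1-ρ)²) = 0.0661157 × 3.06929 × 0.875969 / (2 × 0.0153837) = 5.7775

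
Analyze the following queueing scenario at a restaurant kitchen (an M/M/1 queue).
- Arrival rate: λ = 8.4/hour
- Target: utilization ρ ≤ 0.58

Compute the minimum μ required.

ρ = λ/μ, so μ = λ/ρ
μ ≥ 8.4/0.58 = 14.4828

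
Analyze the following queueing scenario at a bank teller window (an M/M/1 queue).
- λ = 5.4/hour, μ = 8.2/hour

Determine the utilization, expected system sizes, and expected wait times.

Step 1: ρ = λ/μ = 5.4/8.2 = 0.6585
Step 2: L = λ/(μ-λ) = 5.4/2.80 = 1.9286
Step 3: Lq = λ²/(μ(μ-λ)) = 29.16/(8.2×2.80) = 1.2700
Step 4: W = 1/(μ-λ) = 1/2.80 = 0.35714
Step 5: Wq = λ/(μ(μ-λ)) = 5.4/(8.2×2.80) = 0.2352
Step 6: P(0) = 1-ρ = 0.3415
Verify: L = λW = 5.4×0.35714 = 1.9286 ✔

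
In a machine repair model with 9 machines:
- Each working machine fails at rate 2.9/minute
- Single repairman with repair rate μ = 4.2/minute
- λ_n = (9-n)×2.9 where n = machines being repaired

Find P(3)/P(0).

P(3)/P(0) = ∏_{i=0}^{3-1} λ_i/μ_{i+1}
= (9-0)×2.9/4.2 × (9-1)×2.9/4.2 × (9-2)×2.9/4.2
= 165.9116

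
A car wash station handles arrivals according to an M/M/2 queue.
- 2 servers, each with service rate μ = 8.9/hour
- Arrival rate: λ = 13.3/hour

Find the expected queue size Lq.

Traffic intensity: ρ = λ/(cμ) = 13.3/(2×8.9) = 0.7472
Since ρ = 0.7472 < 1, system is stable.
Offered load a = λ/μ = cρ = 13.3/8.9 = 1.4944
P₀ = [ Σₙ₌₀^1 aⁿ/n! + a^2/(2!(1-ρ)) ]⁻¹
Σ = a^0/0! + a^1/1! = 1.0000 + 1.4944 = 2.4944
a^2/(2!(1-ρ)) = 2.23318/(2 × 0.252809) = 4.4167
P₀ = 1/(2.4944 + 4.4167) = 0.1447
Lq = P₀·a^2·ρ / (2!(1-ρ)²) = 0.14469 × 2.2332 × 0.74719 / (2 × 0.063912) = 1.8888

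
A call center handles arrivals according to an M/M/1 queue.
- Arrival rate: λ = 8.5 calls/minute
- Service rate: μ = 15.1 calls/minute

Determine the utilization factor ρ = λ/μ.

Server utilization: ρ = λ/μ
ρ = 8.5/15.1 = 0.5629
The server is busy 56.29% of the time.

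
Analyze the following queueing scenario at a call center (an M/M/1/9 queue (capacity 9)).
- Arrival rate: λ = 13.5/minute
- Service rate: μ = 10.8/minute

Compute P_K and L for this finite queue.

ρ = λ/μ = 13.5/10.8 = 1.2500
P₀ = (1-ρ)/(1-ρ^(K+1)) = (1-1.2500)/(1-1.2500^10) = -0.2500/-8.3132 = 0.03007
P_K = P₀×ρ^K = 0.030073 × 1.2500^9 = 0.030073 × 7.4506 = 0.2241
Blocking probability P_9 = 0.2241 (22.41%)
L = ρ[1 - (K+1)ρ^K + Kρ^(K+1)] / [(1-ρ)(1-ρ^(K+1))]
L = 1.2500 × (1 - 10×7.45058 + 9×9.31323) / ((1 - 1.2500) × (1 - 9.31323)) = 6.2029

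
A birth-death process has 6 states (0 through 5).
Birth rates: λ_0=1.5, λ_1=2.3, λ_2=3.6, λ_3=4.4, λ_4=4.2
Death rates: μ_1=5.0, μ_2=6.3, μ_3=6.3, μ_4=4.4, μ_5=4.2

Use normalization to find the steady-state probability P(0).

Ratios P(n)/P(0) = (λ₀···λₙ₋₁)/(μ₁···μₙ):
P(1)/P(0) = (1.5)/(5.0) = 0.3000
P(2)/P(0) = (1.5×2.3)/(5.0×6.3) = 0.1095
P(3)/P(0) = (1.5×2.3×3.6)/(5.0×6.3×6.3) = 0.06259
P(4)/P(0) = (1.5×2.3×3.6×4.4)/(5.0×6.3×6.3×4.4) = 0.06259
P(5)/P(0) = (1.5×2.3×3.6×4.4×4.2)/(5.0×6.3×6.3×4.4×4.2) = 0.06259

Normalization: ∑ P(n) = 1
P(0) × (1.0000 + 0.3000 + 0.1095 + 0.06259 + 0.06259 + 0.06259) = 1
P(0) × 1.5973 = 1
P(0) = 1/1.5973 = 0.6261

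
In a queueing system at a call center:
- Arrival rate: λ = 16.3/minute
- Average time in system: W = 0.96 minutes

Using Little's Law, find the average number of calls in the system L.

Little's Law: L = λW
L = 16.3 × 0.96 = 15.6480 calls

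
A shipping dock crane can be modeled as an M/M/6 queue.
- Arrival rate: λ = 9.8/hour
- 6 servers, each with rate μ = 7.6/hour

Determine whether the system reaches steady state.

Stability requires ρ = λ/(cμ) < 1
ρ = 9.8/(6 × 7.6) = 9.8/45.60 = 0.2149
Since 0.2149 < 1, the system is STABLE.
The servers are busy 21.49% of the time.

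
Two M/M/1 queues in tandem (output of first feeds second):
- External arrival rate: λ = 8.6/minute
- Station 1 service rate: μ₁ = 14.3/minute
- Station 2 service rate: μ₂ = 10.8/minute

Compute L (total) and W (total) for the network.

By Jackson's theorem, each station behaves as independent M/M/1.
Station 1: ρ₁ = 8.6/14.3 = 0.6014, L₁ = ρ₁/(1-ρ₁) = λ/(μ₁-λ) = 8.6/5.70 = 1.5088
Station 2: ρ₂ = 8.6/10.8 = 0.7963, L₂ = ρ₂/(1-ρ₂) = λ/(μ₂-λ) = 8.6/2.20 = 3.9091
Total: L = L₁ + L₂ = 1.5088 + 3.9091 = 5.4179
W = L/λ = 5.4179/8.6 = 0.6300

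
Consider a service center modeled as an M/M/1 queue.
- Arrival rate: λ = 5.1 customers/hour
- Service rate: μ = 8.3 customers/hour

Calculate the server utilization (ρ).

Server utilization: ρ = λ/μ
ρ = 5.1/8.3 = 0.6145
The server is busy 61.45% of the time.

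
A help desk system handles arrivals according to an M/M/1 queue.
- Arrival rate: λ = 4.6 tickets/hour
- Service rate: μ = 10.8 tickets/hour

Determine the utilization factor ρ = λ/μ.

Server utilization: ρ = λ/μ
ρ = 4.6/10.8 = 0.4259
The server is busy 42.59% of the time.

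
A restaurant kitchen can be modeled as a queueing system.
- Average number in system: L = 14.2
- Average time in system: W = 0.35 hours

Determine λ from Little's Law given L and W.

Little's Law: L = λW, so λ = L/W
λ = 14.2/0.35 = 40.5714 orders/hour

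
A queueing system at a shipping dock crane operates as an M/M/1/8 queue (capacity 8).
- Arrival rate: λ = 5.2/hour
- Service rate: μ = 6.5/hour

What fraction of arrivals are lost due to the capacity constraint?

ρ = λ/μ = 5.2/6.5 = 0.8000
P₀ = (1-ρ)/(1-ρ^(K+1)) = (1-0.8000)/(1-0.8000^9) = 0.2000/0.8658 = 0.2310
P_K = P₀×ρ^K = 0.2310 × 0.8000^8 = 0.2310 × 0.1678 = 0.03876
Blocking probability = 3.88%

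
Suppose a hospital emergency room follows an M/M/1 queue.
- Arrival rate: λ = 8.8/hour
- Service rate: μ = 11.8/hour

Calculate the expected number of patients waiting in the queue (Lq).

ρ = λ/μ = 8.8/11.8 = 0.7458
For M/M/1: Lq = λ²/(μ(μ-λ))
Lq = 77.44/(11.8 × 3.00)
Lq = 2.1876 patients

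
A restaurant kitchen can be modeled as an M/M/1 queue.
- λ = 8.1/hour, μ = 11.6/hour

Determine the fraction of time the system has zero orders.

ρ = λ/μ = 8.1/11.6 = 0.6983
P(0) = 1 - ρ = 1 - 0.6983 = 0.3017
The server is idle 30.17% of the time.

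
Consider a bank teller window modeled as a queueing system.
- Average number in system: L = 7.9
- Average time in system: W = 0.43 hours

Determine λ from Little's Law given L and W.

Little's Law: L = λW, so λ = L/W
λ = 7.9/0.43 = 18.3721 transactions/hour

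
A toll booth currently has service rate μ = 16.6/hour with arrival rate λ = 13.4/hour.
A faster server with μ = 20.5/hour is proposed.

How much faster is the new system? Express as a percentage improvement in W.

System 1: ρ₁ = 13.4/16.6 = 0.8072, W₁ = 1/(16.6-13.4) = 0.31250
System 2: ρ₂ = 13.4/20.5 = 0.6537, W₂ = 1/(20.5-13.4) = 0.14085
Improvement: (W₁-W₂)/W₁ = (0.31250-0.14085)/0.31250 = 54.93%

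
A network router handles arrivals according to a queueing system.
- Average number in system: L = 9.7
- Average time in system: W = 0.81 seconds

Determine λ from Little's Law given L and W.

Little's Law: L = λW, so λ = L/W
λ = 9.7/0.81 = 11.9753 packets/second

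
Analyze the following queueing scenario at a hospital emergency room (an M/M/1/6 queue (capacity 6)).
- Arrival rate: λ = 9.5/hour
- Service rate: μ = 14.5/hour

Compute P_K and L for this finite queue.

ρ = λ/μ = 9.5/14.5 = 0.65517
P₀ = (1-ρ)/(1-ρ^(K+1)) = (1-0.65517)/(1-0.65517^7) = 0.34483/0.94818 = 0.3637
P_K = P₀×ρ^K = 0.36367 × 0.65517^6 = 0.36367 × 0.079090 = 0.02876
Blocking probability P_6 = 0.02876 (2.88%)
L = ρ[1 - (K+1)ρ^K + Kρ^(K+1)] / [(1-ρ)(1-ρ^(K+1))]
L = 0.65517 × (1 - 7×0.079090 + 6×0.051818) / ((1 - 0.65517) × (1 - 0.051818)) = 1.5174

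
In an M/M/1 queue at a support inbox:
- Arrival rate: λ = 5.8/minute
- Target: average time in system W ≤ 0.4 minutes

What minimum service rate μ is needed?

For M/M/1: W = 1/(μ-λ)
Need W ≤ 0.4, so 1/(μ-λ) ≤ 0.4
μ - λ ≥ 1/0.4 = 2.5000
μ ≥ 5.8 + 2.5000 = 8.3000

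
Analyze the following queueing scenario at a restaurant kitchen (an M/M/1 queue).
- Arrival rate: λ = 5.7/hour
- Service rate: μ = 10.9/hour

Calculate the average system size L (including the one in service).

ρ = λ/μ = 5.7/10.9 = 0.5229
For M/M/1: L = λ/(μ-λ)
L = 5.7/(10.9-5.7) = 5.7/5.20
L = 1.0962 orders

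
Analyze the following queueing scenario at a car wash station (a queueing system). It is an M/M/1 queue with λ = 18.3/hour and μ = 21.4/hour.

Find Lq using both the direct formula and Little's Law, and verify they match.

Method 1 (direct): Lq = λ²/(μ(μ-λ)) = 334.89/(21.4 × 3.10) = 5.0481

Method 2 (Little's Law):
W = 1/(μ-λ) = 1/3.10 = 0.32258
Wq = W - 1/μ = 0.32258 - 0.046729 = 0.27585
Lq = λWq = 18.3 × 0.27585 = 5.0481 ✔ (matches Method 1)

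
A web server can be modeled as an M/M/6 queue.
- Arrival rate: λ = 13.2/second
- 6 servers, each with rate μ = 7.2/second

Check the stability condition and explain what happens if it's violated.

Stability requires ρ = λ/(cμ) < 1
ρ = 13.2/(6 × 7.2) = 13.2/43.20 = 0.3056
Since 0.3056 < 1, the system is STABLE.
The servers are busy 30.56% of the time.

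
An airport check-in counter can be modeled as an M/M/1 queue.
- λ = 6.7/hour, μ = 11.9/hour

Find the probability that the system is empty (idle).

ρ = λ/μ = 6.7/11.9 = 0.5630
P(0) = 1 - ρ = 1 - 0.5630 = 0.4370
The server is idle 43.70% of the time.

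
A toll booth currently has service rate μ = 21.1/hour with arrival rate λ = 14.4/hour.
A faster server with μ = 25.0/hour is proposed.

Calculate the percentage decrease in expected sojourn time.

System 1: ρ₁ = 14.4/21.1 = 0.6825, W₁ = 1/(21.1-14.4) = 0.14925
System 2: ρ₂ = 14.4/25.0 = 0.5760, W₂ = 1/(25.0-14.4) = 0.094340
Improvement: (W₁-W₂)/W₁ = (0.14925-0.094340)/0.14925 = 36.79%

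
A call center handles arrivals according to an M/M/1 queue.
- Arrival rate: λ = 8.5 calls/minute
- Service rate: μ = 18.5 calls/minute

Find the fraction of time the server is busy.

Server utilization: ρ = λ/μ
ρ = 8.5/18.5 = 0.4595
The server is busy 45.95% of the time.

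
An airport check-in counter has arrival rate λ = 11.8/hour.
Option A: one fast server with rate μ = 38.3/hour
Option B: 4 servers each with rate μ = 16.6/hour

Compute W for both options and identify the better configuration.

Option A: single server μ = 38.3 (M/M/1)
  ρ_A = 11.8/38.3 = 0.3081
  W_A = 1/(μ-λ) = 1/(38.3-11.8) = 1/26.50 = 0.03774

Option B: 4 servers μ = 16.6 (M/M/4)
  ρ_B = λ/(cμ) = 11.8/(4×16.6) = 0.1777
  Offered load a = λ/μ = cρ = 11.8/16.6 = 0.7108
  P₀ = [ Σₙ₌₀^3 aⁿ/n! + a^4/(4!(1-ρ)) ]⁻¹
  Σ = a^0/0! + a^1/1! + a^2/2! + a^3/3! = 1.0000 + 0.71084 + 0.25265 + 0.059865 = 2.0234
  a^4/(4!(1-ρ)) = 0.2553/(24 × 0.8223) = 0.01294
  P₀ = 1/(2.0234 + 0.01294) = 0.4911
  Lq = P₀·a^4·ρ / (4!(1-ρ)²) = 0.4911 × 0.2553 × 0.1777 / (24 × 0.6762) = 0.001373
  Wq_B = Lq/λ = 0.001373/11.8 = 0.0001164
  W_B = Wq_B + 1/μ = 0.0001164 + 0.06024 = 0.06036

Since W_A = 0.03774 < W_B = 0.06036, Option A (single fast server) has the shorter time in system.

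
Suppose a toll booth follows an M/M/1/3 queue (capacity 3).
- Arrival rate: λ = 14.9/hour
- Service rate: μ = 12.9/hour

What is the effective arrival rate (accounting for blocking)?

ρ = λ/μ = 14.9/12.9 = 1.1550
P₀ = (1-ρ)/(1-ρ^(K+1)) = (1-1.1550)/(1-1.1550^4) = -0.1550/-0.7796 = 0.1988
P_K = P₀×ρ^K = 0.1988 × 1.1550^3 = 0.1988 × 1.5408 = 0.3063
λ_eff = λ(1-P_K) = 14.9 × (1 - 0.30635) = 14.9 × 0.69365 = 10.3354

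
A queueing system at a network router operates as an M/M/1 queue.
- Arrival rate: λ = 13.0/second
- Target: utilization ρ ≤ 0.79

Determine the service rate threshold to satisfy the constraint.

ρ = λ/μ, so μ = λ/ρ
μ ≥ 13.0/0.79 = 16.4557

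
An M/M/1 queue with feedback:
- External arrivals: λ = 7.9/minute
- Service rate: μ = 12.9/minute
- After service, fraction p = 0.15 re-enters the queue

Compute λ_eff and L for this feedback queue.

Effective arrival rate: λ_eff = λ/(1-p) = 7.9/(1-0.15) = 7.9/0.85 = 9.29412
ρ = λ_eff/μ = 9.29412/12.9 = 0.720474
L = ρ/(1-ρ) = 0.720474/(1-0.720474) = 2.5775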